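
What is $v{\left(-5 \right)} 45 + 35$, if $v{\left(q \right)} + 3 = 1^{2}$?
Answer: $-55$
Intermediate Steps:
$v{\left(q \right)} = -2$ ($v{\left(q \right)} = -3 + 1^{2} = -3 + 1 = -2$)
$v{\left(-5 \right)} 45 + 35 = \left(-2\right) 45 + 35 = -90 + 35 = -55$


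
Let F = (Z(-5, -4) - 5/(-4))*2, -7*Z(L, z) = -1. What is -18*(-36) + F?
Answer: 9111/14 ≈ 650.79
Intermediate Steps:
Z(L, z) = ⅐ (Z(L, z) = -⅐*(-1) = ⅐)
F = 39/14 (F = (⅐ - 5/(-4))*2 = (⅐ - 5*(-¼))*2 = (⅐ + 5/4)*2 = (39/28)*2 = 39/14 ≈ 2.7857)
-18*(-36) + F = -18*(-36) + 39/14 = 648 + 39/14 = 9111/14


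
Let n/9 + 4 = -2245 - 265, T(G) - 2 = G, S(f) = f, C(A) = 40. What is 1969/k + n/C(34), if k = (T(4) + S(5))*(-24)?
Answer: -68773/120 ≈ -573.11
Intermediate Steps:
T(G) = 2 + G
n = -22626 (n = -36 + 9*(-2245 - 265) = -36 + 9*(-2510) = -36 - 22590 = -22626)
k = -264 (k = ((2 + 4) + 5)*(-24) = (6 + 5)*(-24) = 11*(-24) = -264)
1969/k + n/C(34) = 1969/(-264) - 22626/40 = 1969*(-1/264) - 22626*1/40 = -179/24 - 11313/20 = -68773/120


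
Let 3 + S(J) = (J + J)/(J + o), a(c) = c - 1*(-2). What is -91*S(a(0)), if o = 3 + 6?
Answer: 2639/11 ≈ 239.91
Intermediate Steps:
o = 9
a(c) = 2 + c (a(c) = c + 2 = 2 + c)
S(J) = -3 + 2*J/(9 + J) (S(J) = -3 + (J + J)/(J + 9) = -3 + (2*J)/(9 + J) = -3 + 2*J/(9 + J))
-91*S(a(0)) = -91*(-27 - (2 + 0))/(9 + (2 + 0)) = -91*(-27 - 1*2)/(9 + 2) = -91*(-27 - 2)/11 = -91*(-29)/11 = -91*(-29/11) = 2639/11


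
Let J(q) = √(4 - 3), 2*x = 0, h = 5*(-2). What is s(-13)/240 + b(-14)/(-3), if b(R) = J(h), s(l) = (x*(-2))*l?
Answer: -⅓ ≈ -0.33333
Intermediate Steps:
h = -10
x = 0 (x = (½)*0 = 0)
s(l) = 0 (s(l) = (0*(-2))*l = 0*l = 0)
J(q) = 1 (J(q) = √1 = 1)
b(R) = 1
s(-13)/240 + b(-14)/(-3) = 0/240 + 1/(-3) = 0*(1/240) + 1*(-⅓) = 0 - ⅓ = -⅓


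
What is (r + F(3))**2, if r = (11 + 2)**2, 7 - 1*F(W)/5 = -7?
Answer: 57121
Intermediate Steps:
F(W) = 70 (F(W) = 35 - 5*(-7) = 35 + 35 = 70)
r = 169 (r = 13**2 = 169)
(r + F(3))**2 = (169 + 70)**2 = 239**2 = 57121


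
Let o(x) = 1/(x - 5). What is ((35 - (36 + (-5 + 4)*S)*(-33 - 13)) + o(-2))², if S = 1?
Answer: 132572196/49 ≈ 2.7056e+6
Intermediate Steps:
o(x) = 1/(-5 + x)
((35 - (36 + (-5 + 4)*S)*(-33 - 13)) + o(-2))² = ((35 - (36 + (-5 + 4)*1)*(-33 - 13)) + 1/(-5 - 2))² = ((35 - (36 - 1*1)*(-46)) + 1/(-7))² = ((35 - (36 - 1)*(-46)) - ⅐)² = ((35 - 35*(-46)) - ⅐)² = ((35 - 1*(-1610)) - ⅐)² = ((35 + 1610) - ⅐)² = (1645 - ⅐)² = (11514/7)² = 132572196/49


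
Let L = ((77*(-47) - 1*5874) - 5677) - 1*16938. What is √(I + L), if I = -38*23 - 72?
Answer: I*√33054 ≈ 181.81*I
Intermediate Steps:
I = -946 (I = -874 - 72 = -946)
L = -32108 (L = ((-3619 - 5874) - 5677) - 16938 = (-9493 - 5677) - 16938 = -15170 - 16938 = -32108)
√(I + L) = √(-946 - 32108) = √(-33054) = I*√33054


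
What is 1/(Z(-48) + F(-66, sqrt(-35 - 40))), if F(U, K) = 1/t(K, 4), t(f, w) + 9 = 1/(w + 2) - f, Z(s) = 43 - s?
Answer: 501001/45562189 - 180*I*sqrt(3)/45562189 ≈ 0.010996 - 6.8427e-6*I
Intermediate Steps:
t(f, w) = -9 + 1/(2 + w) - f (t(f, w) = -9 + (1/(w + 2) - f) = -9 + (1/(2 + w) - f) = -9 + 1/(2 + w) - f)
F(U, K) = 1/(-53/6 - K) (F(U, K) = 1/((-17 - 9*4 - 2*K - 1*K*4)/(2 + 4)) = 1/((-17 - 36 - 2*K - 4*K)/6) = 1/((-53 - 6*K)/6) = 1/(-53/6 - K))
1/(Z(-48) + F(-66, sqrt(-35 - 40))) = 1/((43 - 1*(-48)) - 6/(53 + 6*sqrt(-35 - 40))) = 1/((43 + 48) - 6/(53 + 6*sqrt(-75))) = 1/(91 - 6/(53 + 6*(5*I*sqrt(3)))) = 1/(91 - 6/(53 + 30*I*sqrt(3)))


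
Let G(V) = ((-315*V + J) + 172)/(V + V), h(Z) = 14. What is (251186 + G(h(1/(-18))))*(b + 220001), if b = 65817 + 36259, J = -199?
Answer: 323400782481/4 ≈ 8.0850e+10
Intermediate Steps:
G(V) = (-27 - 315*V)/(2*V) (G(V) = ((-315*V - 199) + 172)/(V + V) = ((-199 - 315*V) + 172)/((2*V)) = (-27 - 315*V)*(1/(2*V)) = (-27 - 315*V)/(2*V))
b = 102076
(251186 + G(h(1/(-18))))*(b + 220001) = (251186 + (9/2)*(-3 - 35*14)/14)*(102076 + 220001) = (251186 + (9/2)*(1/14)*(-3 - 490))*322077 = (251186 + (9/2)*(1/14)*(-493))*322077 = (251186 - 4437/28)*322077 = (7028771/28)*322077 = 323400782481/4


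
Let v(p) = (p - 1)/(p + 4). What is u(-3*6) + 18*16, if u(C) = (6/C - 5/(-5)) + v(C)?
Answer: 12181/42 ≈ 290.02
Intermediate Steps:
v(p) = (-1 + p)/(4 + p)
u(C) = 1 + 6/C + (-1 + C)/(4 + C) (u(C) = (6/C - 5/(-5)) + (-1 + C)/(4 + C) = (6/C - 5*(-⅕)) + (-1 + C)/(4 + C) = (6/C + 1) + (-1 + C)/(4 + C) = (1 + 6/C) + (-1 + C)/(4 + C) = 1 + 6/C + (-1 + C)/(4 + C))
u(-3*6) + 18*16 = (24 + 2*(-3*6)² + 9*(-3*6))/(((-3*6))*(4 - 3*6)) + 18*16 = (24 + 2*(-18)² + 9*(-18))/((-18)*(4 - 18)) + 288 = -1/18*(24 + 2*324 - 162)/(-14) + 288 = -1/18*(-1/14)*(24 + 648 - 162) + 288 = -1/18*(-1/14)*510 + 288 = 85/42 + 288 = 12181/42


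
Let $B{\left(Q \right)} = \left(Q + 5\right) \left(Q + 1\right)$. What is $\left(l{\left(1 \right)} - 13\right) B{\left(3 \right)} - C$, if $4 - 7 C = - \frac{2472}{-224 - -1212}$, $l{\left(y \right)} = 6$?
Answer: $- \frac{388902}{1729} \approx -224.93$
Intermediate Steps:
$B{\left(Q \right)} = \left(1 + Q\right) \left(5 + Q\right)$ ($B{\left(Q \right)} = \left(5 + Q\right) \left(1 + Q\right) = \left(1 + Q\right) \left(5 + Q\right)$)
$C = \frac{1606}{1729}$ ($C = \frac{4}{7} - \frac{\left(-2472\right) \frac{1}{-224 - -1212}}{7} = \frac{4}{7} - \frac{\left(-2472\right) \frac{1}{-224 + 1212}}{7} = \frac{4}{7} - \frac{\left(-2472\right) \frac{1}{988}}{7} = \frac{4}{7} - - \frac{618}{1729} = \frac{4}{7} + \frac{618}{1729} = \frac{1606}{1729} \approx 0.92886$)
$\left(l{\left(1 \right)} - 13\right) B{\left(3 \right)} - C = \left(6 - 13\right) \left(5 + 3^{2} + 6 \cdot 3\right) - \frac{1606}{1729} = - 7 \left(5 + 9 + 18\right) - \frac{1606}{1729} = \left(-7\right) 32 - \frac{1606}{1729} = -224 - \frac{1606}{1729} = - \frac{388902}{1729}$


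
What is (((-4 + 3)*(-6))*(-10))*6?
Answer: -360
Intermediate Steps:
(((-4 + 3)*(-6))*(-10))*6 = (-1*(-6)*(-10))*6 = (6*(-10))*6 = -60*6 = -360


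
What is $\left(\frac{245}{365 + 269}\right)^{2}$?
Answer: $\frac{60025}{401956} \approx 0.14933$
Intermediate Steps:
$\left(\frac{245}{365 + 269}\right)^{2} = \left(\frac{245}{634}\right)^{2} = \frac{60025}{401956}$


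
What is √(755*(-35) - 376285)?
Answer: I*√402710 ≈ 634.59*I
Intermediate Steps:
√(755*(-35) - 376285) = √(-26425 - 376285) = √(-402710) = I*√402710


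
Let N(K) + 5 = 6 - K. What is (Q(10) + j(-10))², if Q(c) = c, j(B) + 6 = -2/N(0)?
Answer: 4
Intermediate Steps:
N(K) = 1 - K (N(K) = -5 + (6 - K) = 1 - K)
j(B) = -8 (j(B) = -6 - 2/(1 - 1*0) = -6 - 2/(1 + 0) = -6 - 2/1 = -6 - 2*1 = -6 - 2 = -8)
(Q(10) + j(-10))² = (10 - 8)² = 2² = 4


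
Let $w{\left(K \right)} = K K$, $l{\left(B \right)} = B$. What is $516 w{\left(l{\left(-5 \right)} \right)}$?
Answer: $12900$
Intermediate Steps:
$w{\left(K \right)} = K^{2}$
$516 w{\left(l{\left(-5 \right)} \right)} = 516 \left(-5\right)^{2} = 516 \cdot 25 = 12900$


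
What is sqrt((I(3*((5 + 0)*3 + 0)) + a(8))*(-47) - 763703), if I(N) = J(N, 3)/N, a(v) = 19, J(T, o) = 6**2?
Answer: 8*I*sqrt(298685)/5 ≈ 874.43*I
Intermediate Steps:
J(T, o) = 36
I(N) = 36/N
sqrt((I(3*((5 + 0)*3 + 0)) + a(8))*(-47) - 763703) = sqrt((36/((3*((5 + 0)*3 + 0))) + 19)*(-47) - 763703) = sqrt((36/((3*(5*3 + 0))) + 19)*(-47) - 763703) = sqrt((36/((3*(15 + 0))) + 19)*(-47) - 763703) = sqrt((36/((3*15)) + 19)*(-47) - 763703) = sqrt((36/45 + 19)*(-47) - 763703) = sqrt((36*(1/45) + 19)*(-47) - 763703) = sqrt((4/5 + 19)*(-47) - 763703) = sqrt((99/5)*(-47) - 763703) = sqrt(-4653/5 - 763703) = sqrt(-3823168/5) = 8*I*sqrt(298685)/5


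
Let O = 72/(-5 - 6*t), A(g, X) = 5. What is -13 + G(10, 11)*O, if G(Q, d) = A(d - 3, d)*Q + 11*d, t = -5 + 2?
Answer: 12143/13 ≈ 934.08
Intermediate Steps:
t = -3
G(Q, d) = 5*Q + 11*d
O = 72/13 (O = 72/(-5 - 6*(-3)) = 72/(-5 + 18) = 72/13 ≈ 5.5385)
-13 + G(10, 11)*O = -13 + (5*10 + 11*11)*(72/13) = -13 + (50 + 121)*(72/13) = -13 + 171*(72/13) = -13 + 12312/13 = 12143/13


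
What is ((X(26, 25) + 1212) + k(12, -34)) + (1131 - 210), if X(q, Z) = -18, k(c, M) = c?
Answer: 2127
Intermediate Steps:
((X(26, 25) + 1212) + k(12, -34)) + (1131 - 210) = ((-18 + 1212) + 12) + (1131 - 210) = (1194 + 12) + 921 = 1206 + 921 = 2127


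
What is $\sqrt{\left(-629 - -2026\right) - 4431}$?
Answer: $i \sqrt{3034} \approx 55.082 i$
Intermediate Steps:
$\sqrt{\left(-629 - -2026\right) - 4431} = \sqrt{\left(-629 + 2026\right) - 4431} = \sqrt{1397 - 4431} = \sqrt{-3034} = i \sqrt{3034}$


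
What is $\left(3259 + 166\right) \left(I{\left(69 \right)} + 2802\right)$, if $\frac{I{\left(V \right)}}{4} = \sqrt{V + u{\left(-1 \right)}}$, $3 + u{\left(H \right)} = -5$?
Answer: $9596850 + 13700 \sqrt{61} \approx 9.7039 \cdot 10^{6}$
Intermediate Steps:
$u{\left(H \right)} = -8$ ($u{\left(H \right)} = -3 - 5 = -8$)
$I{\left(V \right)} = 4 \sqrt{-8 + V}$ ($I{\left(V \right)} = 4 \sqrt{V - 8} = 4 \sqrt{-8 + V}$)
$\left(3259 + 166\right) \left(I{\left(69 \right)} + 2802\right) = \left(3259 + 166\right) \left(4 \sqrt{-8 + 69} + 2802\right) = 3425 \left(4 \sqrt{61} + 2802\right) = 3425 \left(2802 + 4 \sqrt{61}\right) = 9596850 + 13700 \sqrt{61}$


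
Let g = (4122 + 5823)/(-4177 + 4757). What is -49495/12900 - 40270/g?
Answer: -4023898237/1710540 ≈ -2352.4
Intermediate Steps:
g = 1989/116 (g = 9945/580 = 9945*(1/580) = 1989/116 ≈ 17.147)
-49495/12900 - 40270/g = -49495/12900 - 40270/1989/116 = -49495*1/12900 - 40270*116/1989 = -9899/2580 - 4671320/1989 = -4023898237/1710540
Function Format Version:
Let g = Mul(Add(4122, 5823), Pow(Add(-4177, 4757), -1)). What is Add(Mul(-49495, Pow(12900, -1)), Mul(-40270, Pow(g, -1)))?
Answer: Rational(-4023898237, 1710540) ≈ -2352.4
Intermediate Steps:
g = Rational(1989, 116) (g = Mul(9945, Pow(580, -1)) = Mul(9945, Rational(1, 580)) = Rational(1989, 116) ≈ 17.147)
Add(Mul(-49495, Pow(12900, -1)), Mul(-40270, Pow(g, -1))) = Add(Mul(-49495, Pow(12900, -1)), Mul(-40270, Pow(Rational(1989, 116), -1))) = Add(Mul(-49495, Rational(1, 12900)), Mul(-40270, Rational(116, 1989))) = Add(Rational(-9899, 2580), Rational(-4671320, 1989)) = Rational(-4023898237, 1710540)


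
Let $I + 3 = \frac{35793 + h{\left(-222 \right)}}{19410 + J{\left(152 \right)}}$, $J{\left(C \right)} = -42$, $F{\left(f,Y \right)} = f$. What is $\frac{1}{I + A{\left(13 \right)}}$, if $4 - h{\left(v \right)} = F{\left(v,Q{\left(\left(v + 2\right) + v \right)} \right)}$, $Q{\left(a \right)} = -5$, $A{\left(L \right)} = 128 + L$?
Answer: $\frac{19368}{2708803} \approx 0.00715$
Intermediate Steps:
$h{\left(v \right)} = 4 - v$
$I = - \frac{22085}{19368}$ ($I = -3 + \frac{35793 + \left(4 - -222\right)}{19410 - 42} = -3 + \frac{35793 + \left(4 + 222\right)}{19368} = -3 + \left(35793 + 226\right) \frac{1}{19368} = -3 + 36019 \cdot \frac{1}{19368} = -3 + \frac{36019}{19368} = - \frac{22085}{19368} \approx -1.1403$)
$\frac{1}{I + A{\left(13 \right)}} = \frac{1}{- \frac{22085}{19368} + \left(128 + 13\right)} = \frac{1}{- \frac{22085}{19368} + 141} = \frac{1}{\frac{2708803}{19368}} = \frac{19368}{2708803}$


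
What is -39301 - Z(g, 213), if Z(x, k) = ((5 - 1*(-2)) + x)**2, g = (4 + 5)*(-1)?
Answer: -39305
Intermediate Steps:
g = -9 (g = 9*(-1) = -9)
Z(x, k) = (7 + x)**2 (Z(x, k) = ((5 + 2) + x)**2 = (7 + x)**2)
-39301 - Z(g, 213) = -39301 - (7 - 9)**2 = -39301 - 1*(-2)**2 = -39301 - 1*4 = -39301 - 4 = -39305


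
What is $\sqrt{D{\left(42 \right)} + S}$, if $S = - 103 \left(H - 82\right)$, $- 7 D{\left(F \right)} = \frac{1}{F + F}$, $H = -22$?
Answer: $\frac{11 \sqrt{156165}}{42} \approx 103.5$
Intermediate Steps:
$D{\left(F \right)} = - \frac{1}{14 F}$ ($D{\left(F \right)} = - \frac{1}{7 \left(F + F\right)} = - \frac{1}{7 \cdot 2 F} = - \frac{\frac{1}{2} \frac{1}{F}}{7} = - \frac{1}{14 F}$)
$S = 10712$ ($S = - 103 \left(-22 - 82\right) = \left(-103\right) \left(-104\right) = 10712$)
$\sqrt{D{\left(42 \right)} + S} = \sqrt{- \frac{1}{14 \cdot 42} + 10712} = \sqrt{\left(- \frac{1}{14}\right) \frac{1}{42} + 10712} = \sqrt{- \frac{1}{588} + 10712} = \sqrt{\frac{6298655}{588}} = \frac{11 \sqrt{156165}}{42}$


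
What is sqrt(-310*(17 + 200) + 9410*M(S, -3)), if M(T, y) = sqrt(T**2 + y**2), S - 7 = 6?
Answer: sqrt(-67270 + 9410*sqrt(178)) ≈ 241.40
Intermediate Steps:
S = 13 (S = 7 + 6 = 13)
sqrt(-310*(17 + 200) + 9410*M(S, -3)) = sqrt(-310*(17 + 200) + 9410*sqrt(13**2 + (-3)**2)) = sqrt(-310*217 + 9410*sqrt(169 + 9)) = sqrt(-67270 + 9410*sqrt(178))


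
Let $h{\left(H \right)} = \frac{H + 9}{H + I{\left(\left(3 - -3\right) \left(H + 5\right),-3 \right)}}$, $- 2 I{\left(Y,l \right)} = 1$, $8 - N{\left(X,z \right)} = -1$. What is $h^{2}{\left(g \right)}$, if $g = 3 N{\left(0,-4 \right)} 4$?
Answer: $\frac{54756}{46225} \approx 1.1846$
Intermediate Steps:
$N{\left(X,z \right)} = 9$ ($N{\left(X,z \right)} = 8 - -1 = 8 + 1 = 9$)
$g = 108$ ($g = 3 \cdot 9 \cdot 4 = 27 \cdot 4 = 108$)
$I{\left(Y,l \right)} = - \frac{1}{2}$ ($I{\left(Y,l \right)} = \left(- \frac{1}{2}\right) 1 = - \frac{1}{2}$)
$h{\left(H \right)} = \frac{9 + H}{- \frac{1}{2} + H}$ ($h{\left(H \right)} = \frac{H + 9}{H - \frac{1}{2}} = \frac{9 + H}{- \frac{1}{2} + H}$)
$h^{2}{\left(g \right)} = \left(\frac{2 \left(9 + 108\right)}{-1 + 2 \cdot 108}\right)^{2} = \left(2 \frac{1}{-1 + 216} \cdot 117\right)^{2} = \left(2 \cdot \frac{1}{215} \cdot 117\right)^{2} = \left(\frac{234}{215}\right)^{2} = \frac{54756}{46225}$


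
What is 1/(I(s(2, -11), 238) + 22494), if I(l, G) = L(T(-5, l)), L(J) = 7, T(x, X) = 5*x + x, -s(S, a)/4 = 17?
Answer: 1/22501 ≈ 4.4442e-5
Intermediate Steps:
s(S, a) = -68 (s(S, a) = -4*17 = -68)
T(x, X) = 6*x
I(l, G) = 7
1/(I(s(2, -11), 238) + 22494) = 1/(7 + 22494) = 1/22501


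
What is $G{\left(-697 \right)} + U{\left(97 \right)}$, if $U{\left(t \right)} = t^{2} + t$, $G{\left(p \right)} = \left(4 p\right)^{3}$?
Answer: $-21670958366$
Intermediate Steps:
$G{\left(p \right)} = 64 p^{3}$
$U{\left(t \right)} = t + t^{2}$
$G{\left(-697 \right)} + U{\left(97 \right)} = 64 \left(-697\right)^{3} + 97 \left(1 + 97\right) = 64 \left(-338608873\right) + 97 \cdot 98 = -21670967872 + 9506 = -21670958366$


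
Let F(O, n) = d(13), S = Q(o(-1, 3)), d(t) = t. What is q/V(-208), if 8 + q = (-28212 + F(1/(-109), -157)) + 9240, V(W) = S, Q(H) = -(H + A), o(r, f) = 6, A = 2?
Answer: 18967/8 ≈ 2370.9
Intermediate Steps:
Q(H) = -2 - H (Q(H) = -(H + 2) = -(2 + H) = -2 - H)
S = -8 (S = -2 - 1*6 = -2 - 6 = -8)
F(O, n) = 13
V(W) = -8
q = -18967 (q = -8 + ((-28212 + 13) + 9240) = -8 + (-28199 + 9240) = -8 - 18959 = -18967)
q/V(-208) = -18967/(-8) = -18967*(-⅛) = 18967/8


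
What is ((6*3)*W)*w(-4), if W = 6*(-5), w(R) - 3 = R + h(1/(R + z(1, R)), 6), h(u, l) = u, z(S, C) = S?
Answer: 720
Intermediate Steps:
w(R) = 3 + R + 1/(1 + R) (w(R) = 3 + (R + 1/(R + 1)) = 3 + (R + 1/(1 + R)) = 3 + R + 1/(1 + R))
W = -30
((6*3)*W)*w(-4) = ((6*3)*(-30))*((1 + (1 - 4)*(3 - 4))/(1 - 4)) = (18*(-30))*((1 - 3*(-1))/(-3)) = -(-180)*(1 + 3) = -(-180)*4 = -540*(-4/3) = 720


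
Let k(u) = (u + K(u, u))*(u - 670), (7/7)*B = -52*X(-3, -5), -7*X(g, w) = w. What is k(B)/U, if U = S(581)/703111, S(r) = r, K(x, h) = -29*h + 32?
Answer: -3730988210400/4067 ≈ -9.1738e+8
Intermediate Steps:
K(x, h) = 32 - 29*h
X(g, w) = -w/7
B = -260/7 (B = -(-52)*(-5)/7 = -52*5/7 = -260/7 ≈ -37.143)
k(u) = (-670 + u)*(32 - 28*u) (k(u) = (u + (32 - 29*u))*(u - 670) = (32 - 28*u)*(-670 + u) = (-670 + u)*(32 - 28*u))
U = 581/703111 ≈ 0.00082633
k(B)/U = (-21440 - 28*(-260/7)² + 18792*(-260/7))/(581/703111) = (-21440 - 28*67600/49 - 4885920/7)*(703111/581) = (-21440 - 270400/7 - 4885920/7)*(703111/581) = -5306400/7*703111/581 = -3730988210400/4067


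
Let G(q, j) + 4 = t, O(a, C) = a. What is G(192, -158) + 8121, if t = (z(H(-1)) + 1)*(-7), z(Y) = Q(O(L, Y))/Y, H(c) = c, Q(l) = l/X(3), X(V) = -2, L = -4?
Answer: 8124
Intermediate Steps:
Q(l) = -l/2 (Q(l) = l/(-2) = l*(-1/2) = -l/2)
z(Y) = 2/Y (z(Y) = (-1/2*(-4))/Y = 2/Y)
t = 7 (t = (2/(-1) + 1)*(-7) = (2*(-1) + 1)*(-7) = (-2 + 1)*(-7) = -1*(-7) = 7)
G(q, j) = 3 (G(q, j) = -4 + 7 = 3)
G(192, -158) + 8121 = 3 + 8121 = 8124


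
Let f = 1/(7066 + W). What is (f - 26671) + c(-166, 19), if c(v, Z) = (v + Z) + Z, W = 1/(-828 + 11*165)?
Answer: -186900057270/6974143 ≈ -26799.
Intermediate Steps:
W = 1/987 (W = 1/(-828 + 1815) = 1/987 ≈ 0.0010132)
f = 987/6974143 (f = 1/(7066 + 1/987) = 1/(6974143/987) = 987/6974143 ≈ 0.00014152)
c(v, Z) = v + 2*Z (c(v, Z) = (Z + v) + Z = v + 2*Z)
(f - 26671) + c(-166, 19) = (987/6974143 - 26671) + (-166 + 2*19) = -186007366966/6974143 + (-166 + 38) = -186007366966/6974143 - 128 = -186900057270/6974143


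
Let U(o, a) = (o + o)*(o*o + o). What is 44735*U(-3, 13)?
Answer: -1610460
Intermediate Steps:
U(o, a) = 2*o*(o + o²) (U(o, a) = (2*o)*(o² + o) = (2*o)*(o + o²) = 2*o*(o + o²))
44735*U(-3, 13) = 44735*(2*(-3)²*(1 - 3)) = 44735*(2*9*(-2)) = 44735*(-36) = -1610460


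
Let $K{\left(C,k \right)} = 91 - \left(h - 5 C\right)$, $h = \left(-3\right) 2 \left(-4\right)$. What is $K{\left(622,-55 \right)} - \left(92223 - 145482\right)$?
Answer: $56436$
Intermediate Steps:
$h = 24$ ($h = \left(-6\right) \left(-4\right) = 24$)
$K{\left(C,k \right)} = 67 + 5 C$ ($K{\left(C,k \right)} = 91 - \left(24 - 5 C\right) = 91 + \left(-24 + 5 C\right) = 67 + 5 C$)
$K{\left(622,-55 \right)} - \left(92223 - 145482\right) = \left(67 + 5 \cdot 622\right) - \left(92223 - 145482\right) = \left(67 + 3110\right) - \left(92223 - 145482\right) = 3177 - -53259 = 3177 + 53259 = 56436$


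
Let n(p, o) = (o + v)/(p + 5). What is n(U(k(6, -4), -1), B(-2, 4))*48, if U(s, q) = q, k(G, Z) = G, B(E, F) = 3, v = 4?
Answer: 84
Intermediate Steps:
n(p, o) = (4 + o)/(5 + p) (n(p, o) = (o + 4)/(p + 5) = (4 + o)/(5 + p))
n(U(k(6, -4), -1), B(-2, 4))*48 = ((4 + 3)/(5 - 1))*48 = (7/4)*48 = 84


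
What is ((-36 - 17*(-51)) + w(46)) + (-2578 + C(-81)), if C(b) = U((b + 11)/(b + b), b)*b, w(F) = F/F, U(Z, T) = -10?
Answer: -936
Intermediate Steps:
w(F) = 1
C(b) = -10*b
((-36 - 17*(-51)) + w(46)) + (-2578 + C(-81)) = ((-36 - 17*(-51)) + 1) + (-2578 - 10*(-81)) = ((-36 + 867) + 1) + (-2578 + 810) = (831 + 1) - 1768 = 832 - 1768 = -936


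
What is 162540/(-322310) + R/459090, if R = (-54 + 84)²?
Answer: -82589344/164410331 ≈ -0.50234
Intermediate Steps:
R = 900 (R = 30² = 900)
162540/(-322310) + R/459090 = 162540/(-322310) + 900/459090 = 162540*(-1/322310) + 900*(1/459090) = -16254/32231 + 10/5101 = -82589344/164410331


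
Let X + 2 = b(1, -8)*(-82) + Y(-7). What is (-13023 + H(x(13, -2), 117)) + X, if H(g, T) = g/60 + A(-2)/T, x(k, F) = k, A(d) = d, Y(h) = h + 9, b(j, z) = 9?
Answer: -32200273/2340 ≈ -13761.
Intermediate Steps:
Y(h) = 9 + h
H(g, T) = -2/T + g/60 (H(g, T) = g/60 - 2/T = -2/T + g/60)
X = -738 (X = -2 + (9*(-82) + (9 - 7)) = -2 + (-738 + 2) = -2 - 736 = -738)
(-13023 + H(x(13, -2), 117)) + X = (-13023 + (-2/117 + (1/60)*13)) - 738 = (-13023 + (-2*1/117 + 13/60)) - 738 = (-13023 + (-2/117 + 13/60)) - 738 = (-13023 + 467/2340) - 738 = -30473353/2340 - 738 = -32200273/2340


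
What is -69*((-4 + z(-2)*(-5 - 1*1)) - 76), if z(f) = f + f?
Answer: 3864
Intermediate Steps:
z(f) = 2*f
-69*((-4 + z(-2)*(-5 - 1*1)) - 76) = -69*((-4 + (2*(-2))*(-5 - 1*1)) - 76) = -69*((-4 - 4*(-5 - 1)) - 76) = -69*((-4 - 4*(-6)) - 76) = -69*((-4 + 24) - 76) = -69*(20 - 76) = -69*(-56) = 3864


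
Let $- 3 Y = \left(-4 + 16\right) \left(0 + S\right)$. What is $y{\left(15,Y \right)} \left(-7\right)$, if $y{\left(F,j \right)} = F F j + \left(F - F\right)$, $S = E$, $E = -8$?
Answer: $-50400$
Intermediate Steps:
$S = -8$
$Y = 32$ ($Y = - \frac{\left(-4 + 16\right) \left(0 - 8\right)}{3} = - \frac{12 \left(-8\right)}{3} = \left(- \frac{1}{3}\right) \left(-96\right) = 32$)
$y{\left(F,j \right)} = j F^{2}$ ($y{\left(F,j \right)} = F^{2} j + 0 = j F^{2} + 0 = j F^{2}$)
$y{\left(15,Y \right)} \left(-7\right) = 32 \cdot 15^{2} \left(-7\right) = 32 \cdot 225 \left(-7\right) = 7200 \left(-7\right) = -50400$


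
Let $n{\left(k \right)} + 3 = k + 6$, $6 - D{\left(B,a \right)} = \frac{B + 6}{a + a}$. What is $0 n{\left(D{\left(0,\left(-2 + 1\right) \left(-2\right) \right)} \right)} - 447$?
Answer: $-447$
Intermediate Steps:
$D{\left(B,a \right)} = 6 - \frac{6 + B}{2 a}$ ($D{\left(B,a \right)} = 6 - \frac{B + 6}{a + a} = 6 - \frac{6 + B}{2 a}$)
$n{\left(k \right)} = 3 + k$ ($n{\left(k \right)} = -3 + \left(k + 6\right) = -3 + \left(6 + k\right) = 3 + k$)
$0 n{\left(D{\left(0,\left(-2 + 1\right) \left(-2\right) \right)} \right)} - 447 = 0 \left(3 + \frac{-6 - 0 + 12 \left(-2 + 1\right) \left(-2\right)}{2 \left(-2 + 1\right) \left(-2\right)}\right) - 447 = 0 \left(3 + \frac{-6 + 0 + 12 \left(\left(-1\right) \left(-2\right)\right)}{2 \left(\left(-1\right) \left(-2\right)\right)}\right) - 447 = 0 \left(3 + \frac{-6 + 0 + 12 \cdot 2}{2 \cdot 2}\right) - 447 = 0 \left(3 + \frac{1}{2} \cdot \frac{1}{2} \left(-6 + 0 + 24\right)\right) - 447 = 0 \left(3 + \frac{1}{2} \cdot \frac{1}{2} \cdot 18\right) - 447 = 0 \left(3 + \frac{9}{2}\right) - 447 = 0 \cdot \frac{15}{2} - 447 = 0 - 447 = -447$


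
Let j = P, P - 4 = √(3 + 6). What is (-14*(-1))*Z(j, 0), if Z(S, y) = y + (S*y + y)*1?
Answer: 0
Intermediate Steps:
P = 7 (P = 4 + √(3 + 6) = 4 + √9 = 4 + 3 = 7)
j = 7
Z(S, y) = 2*y + S*y (Z(S, y) = y + (y + S*y)*1 = y + (y + S*y) = 2*y + S*y)
(-14*(-1))*Z(j, 0) = (-14*(-1))*(0*(2 + 7)) = 14*(0*9) = 14*0 = 0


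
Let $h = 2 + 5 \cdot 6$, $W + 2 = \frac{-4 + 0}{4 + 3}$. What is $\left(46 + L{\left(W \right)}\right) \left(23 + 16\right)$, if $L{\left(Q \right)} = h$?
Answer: $3042$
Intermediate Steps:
$W = - \frac{18}{7}$ ($W = -2 + \frac{-4 + 0}{4 + 3} = -2 - \frac{4}{7} = - \frac{18}{7} \approx -2.5714$)
$h = 32$ ($h = 2 + 30 = 32$)
$L{\left(Q \right)} = 32$
$\left(46 + L{\left(W \right)}\right) \left(23 + 16\right) = \left(46 + 32\right) \left(23 + 16\right) = 78 \cdot 39 = 3042$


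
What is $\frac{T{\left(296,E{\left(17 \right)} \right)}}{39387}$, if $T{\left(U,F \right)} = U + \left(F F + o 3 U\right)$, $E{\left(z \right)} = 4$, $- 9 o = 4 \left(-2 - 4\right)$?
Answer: $\frac{2680}{39387} \approx 0.068043$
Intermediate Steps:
$o = \frac{8}{3}$ ($o = - \frac{4 \left(-2 - 4\right)}{9} = - \frac{4 \left(-6\right)}{9} = \left(- \frac{1}{9}\right) \left(-24\right) = \frac{8}{3} \approx 2.6667$)
$T{\left(U,F \right)} = F^{2} + 9 U$ ($T{\left(U,F \right)} = U + \left(F F + \frac{8}{3} \cdot 3 U\right) = U + \left(F^{2} + 8 U\right) = F^{2} + 9 U$)
$\frac{T{\left(296,E{\left(17 \right)} \right)}}{39387} = \frac{4^{2} + 9 \cdot 296}{39387} = \left(16 + 2664\right) \frac{1}{39387} = 2680 \cdot \frac{1}{39387} = \frac{2680}{39387}$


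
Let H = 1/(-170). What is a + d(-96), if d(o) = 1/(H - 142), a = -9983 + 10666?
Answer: 16488133/24141 ≈ 682.99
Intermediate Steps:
a = 683
H = -1/170 ≈ -0.0058824
d(o) = -170/24141 (d(o) = 1/(-1/170 - 142) = 1/(-24141/170) = -170/24141)
a + d(-96) = 683 - 170/24141 = 16488133/24141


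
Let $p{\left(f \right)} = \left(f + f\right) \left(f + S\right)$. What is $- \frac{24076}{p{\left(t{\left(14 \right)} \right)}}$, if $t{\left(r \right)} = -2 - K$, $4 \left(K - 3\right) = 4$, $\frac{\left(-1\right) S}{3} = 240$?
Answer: $- \frac{6019}{2178} \approx -2.7635$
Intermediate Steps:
$S = -720$ ($S = \left(-3\right) 240 = -720$)
$K = 4$ ($K = 3 + \frac{1}{4} \cdot 4 = 3 + 1 = 4$)
$t{\left(r \right)} = -6$ ($t{\left(r \right)} = -2 - 4 = -6$)
$p{\left(f \right)} = 2 f \left(-720 + f\right)$ ($p{\left(f \right)} = \left(f + f\right) \left(f - 720\right) = 2 f \left(-720 + f\right)$)
$- \frac{24076}{p{\left(t{\left(14 \right)} \right)}} = - \frac{24076}{2 \left(-6\right) \left(-720 - 6\right)} = - \frac{24076}{2 \left(-6\right) \left(-726\right)} = - \frac{24076}{8712} = \left(-24076\right) \frac{1}{8712} = - \frac{6019}{2178}$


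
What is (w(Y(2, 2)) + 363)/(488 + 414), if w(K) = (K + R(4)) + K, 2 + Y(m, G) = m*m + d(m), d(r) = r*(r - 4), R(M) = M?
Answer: 33/82 ≈ 0.40244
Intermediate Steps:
d(r) = r*(-4 + r)
Y(m, G) = -2 + m² + m*(-4 + m) (Y(m, G) = -2 + (m*m + m*(-4 + m)) = -2 + (m² + m*(-4 + m)) = -2 + m² + m*(-4 + m))
w(K) = 4 + 2*K (w(K) = (K + 4) + K = (4 + K) + K = 4 + 2*K)
(w(Y(2, 2)) + 363)/(488 + 414) = ((4 + 2*(-2 + 2² + 2*(-4 + 2))) + 363)/(488 + 414) = ((4 + 2*(-2 + 4 + 2*(-2))) + 363)/902 = ((4 + 2*(-2 + 4 - 4)) + 363)*(1/902) = ((4 + 2*(-2)) + 363)*(1/902) = ((4 - 4) + 363)*(1/902) = (0 + 363)*(1/902) = 363*(1/902) = 33/82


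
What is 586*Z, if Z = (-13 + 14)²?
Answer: 586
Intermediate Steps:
Z = 1 (Z = 1² = 1)
586*Z = 586*1 = 586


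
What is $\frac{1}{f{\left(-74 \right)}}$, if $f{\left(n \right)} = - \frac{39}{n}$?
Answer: $\frac{74}{39} \approx 1.8974$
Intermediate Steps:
$\frac{1}{f{\left(-74 \right)}} = \frac{1}{\left(-39\right) \frac{1}{-74}} = \frac{1}{\left(-39\right) \left(- \frac{1}{74}\right)} = \frac{1}{\frac{39}{74}} = \frac{74}{39}$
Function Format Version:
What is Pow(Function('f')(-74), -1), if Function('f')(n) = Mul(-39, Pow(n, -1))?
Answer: Rational(74, 39) ≈ 1.8974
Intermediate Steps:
Pow(Function('f')(-74), -1) = Pow(Mul(-39, Pow(-74, -1)), -1) = Pow(Mul(-39, Rational(-1, 74)), -1) = Pow(Rational(39, 74), -1) = Rational(74, 39)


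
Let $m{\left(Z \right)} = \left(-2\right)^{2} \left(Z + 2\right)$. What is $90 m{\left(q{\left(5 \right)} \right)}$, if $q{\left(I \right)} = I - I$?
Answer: $720$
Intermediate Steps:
$q{\left(I \right)} = 0$
$m{\left(Z \right)} = 8 + 4 Z$ ($m{\left(Z \right)} = 4 \left(2 + Z\right) = 8 + 4 Z$)
$90 m{\left(q{\left(5 \right)} \right)} = 90 \left(8 + 4 \cdot 0\right) = 90 \left(8 + 0\right) = 90 \cdot 8 = 720$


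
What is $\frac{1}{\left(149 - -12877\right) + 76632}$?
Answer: $\frac{1}{89658} \approx 1.1153 \cdot 10^{-5}$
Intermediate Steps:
$\frac{1}{\left(149 - -12877\right) + 76632} = \frac{1}{\left(149 + 12877\right) + 76632} = \frac{1}{13026 + 76632} = \frac{1}{89658}$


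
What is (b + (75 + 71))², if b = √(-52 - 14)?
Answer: (146 + I*√66)² ≈ 21250.0 + 2372.2*I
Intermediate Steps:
b = I*√66 (b = √(-66) = I*√66 ≈ 8.124*I)
(b + (75 + 71))² = (I*√66 + (75 + 71))² = (I*√66 + 146)² = (146 + I*√66)²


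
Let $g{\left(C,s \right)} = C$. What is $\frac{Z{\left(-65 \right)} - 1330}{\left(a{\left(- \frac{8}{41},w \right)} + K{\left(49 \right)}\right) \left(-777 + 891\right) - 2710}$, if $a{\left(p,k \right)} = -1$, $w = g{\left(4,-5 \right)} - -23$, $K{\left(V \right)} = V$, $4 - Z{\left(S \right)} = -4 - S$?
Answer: $- \frac{1387}{2762} \approx -0.50217$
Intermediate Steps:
$Z{\left(S \right)} = 8 + S$ ($Z{\left(S \right)} = 4 - \left(-4 - S\right) = 4 + \left(4 + S\right) = 8 + S$)
$w = 27$ ($w = 4 - -23 = 4 + 23 = 27$)
$\frac{Z{\left(-65 \right)} - 1330}{\left(a{\left(- \frac{8}{41},w \right)} + K{\left(49 \right)}\right) \left(-777 + 891\right) - 2710} = \frac{\left(8 - 65\right) - 1330}{\left(-1 + 49\right) \left(-777 + 891\right) - 2710} = \frac{-57 - 1330}{48 \cdot 114 - 2710} = - \frac{1387}{5472 - 2710} = - \frac{1387}{2762}$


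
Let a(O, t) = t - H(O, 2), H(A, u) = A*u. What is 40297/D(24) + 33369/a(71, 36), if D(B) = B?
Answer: 1735313/1272 ≈ 1364.2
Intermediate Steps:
a(O, t) = t - 2*O (a(O, t) = t - O*2 = t - 2*O)
40297/D(24) + 33369/a(71, 36) = 40297/24 + 33369/(36 - 2*71) = 40297*(1/24) + 33369/(36 - 142) = 40297/24 + 33369/(-106) = 40297/24 + 33369*(-1/106) = 40297/24 - 33369/106 = 1735313/1272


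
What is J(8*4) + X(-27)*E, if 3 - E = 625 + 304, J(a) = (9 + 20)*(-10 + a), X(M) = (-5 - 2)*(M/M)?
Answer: 7120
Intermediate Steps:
X(M) = -7 (X(M) = -7*1 = -7)
J(a) = -290 + 29*a (J(a) = 29*(-10 + a) = -290 + 29*a)
E = -926 (E = 3 - (625 + 304) = 3 - 1*929 = 3 - 929 = -926)
J(8*4) + X(-27)*E = (-290 + 29*(8*4)) - 7*(-926) = (-290 + 29*32) + 6482 = (-290 + 928) + 6482 = 638 + 6482 = 7120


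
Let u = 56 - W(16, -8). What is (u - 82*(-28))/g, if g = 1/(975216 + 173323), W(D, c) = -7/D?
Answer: 43229859421/16 ≈ 2.7019e+9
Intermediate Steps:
g = 1/1148539 ≈ 8.7067e-7
u = 903/16 (u = 56 - (-7)/16 = 56 - 1*(-7/16) = 56 + 7/16 = 903/16 ≈ 56.438)
(u - 82*(-28))/g = (903/16 - 82*(-28))/(1/1148539) = (903/16 + 2296)*1148539 = (37639/16)*1148539 = 43229859421/16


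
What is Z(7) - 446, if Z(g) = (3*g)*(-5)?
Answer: -551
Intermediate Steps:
Z(g) = -15*g
Z(7) - 446 = -15*7 - 446 = -105 - 446 = -551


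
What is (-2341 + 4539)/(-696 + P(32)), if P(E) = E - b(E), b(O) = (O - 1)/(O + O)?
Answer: -140672/42527 ≈ -3.3078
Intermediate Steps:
b(O) = (-1 + O)/(2*O) (b(O) = (-1 + O)/((2*O)) = (-1 + O)*(1/(2*O)) = (-1 + O)/(2*O))
P(E) = E - (-1 + E)/(2*E)
(-2341 + 4539)/(-696 + P(32)) = (-2341 + 4539)/(-696 + (-1/2 + 32 + (1/2)/32)) = 2198/(-696 + (-1/2 + 32 + (1/2)*(1/32))) = 2198/(-696 + (-1/2 + 32 + 1/64)) = 2198/(-696 + 2017/64) = 2198/(-42527/64) = 2198*(-64/42527) = -140672/42527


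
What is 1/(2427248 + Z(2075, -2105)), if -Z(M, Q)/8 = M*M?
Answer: -1/32017752 ≈ -3.1233e-8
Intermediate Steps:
Z(M, Q) = -8*M**2 (Z(M, Q) = -8*M*M = -8*M**2)
1/(2427248 + Z(2075, -2105)) = 1/(2427248 - 8*2075**2) = 1/(2427248 - 8*4305625) = 1/(2427248 - 34445000) = 1/(-32017752) = -1/32017752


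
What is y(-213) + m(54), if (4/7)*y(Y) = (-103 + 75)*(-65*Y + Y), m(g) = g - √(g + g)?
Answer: -667914 - 6*√3 ≈ -6.6792e+5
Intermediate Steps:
m(g) = g - √2*√g (m(g) = g - √(2*g) = g - √2*√g)
y(Y) = 3136*Y (y(Y) = 7*((-103 + 75)*(-65*Y + Y))/4 = 7*(-(-1792)*Y)/4 = 7*(1792*Y)/4 = 3136*Y)
y(-213) + m(54) = 3136*(-213) + (54 - √2*√54) = -667968 + (54 - √2*3*√6) = -667968 + (54 - 6*√3) = -667914 - 6*√3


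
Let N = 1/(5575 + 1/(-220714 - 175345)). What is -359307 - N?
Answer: -793360248991727/2208028924 ≈ -3.5931e+5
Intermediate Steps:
N = 396059/2208028924 (N = 1/(5575 + 1/(-396059)) = 1/(5575 - 1/396059) = 1/(2208028924/396059) = 396059/2208028924 ≈ 0.00017937)
-359307 - N = -359307 - 1*396059/2208028924 = -359307 - 396059/2208028924 = -793360248991727/2208028924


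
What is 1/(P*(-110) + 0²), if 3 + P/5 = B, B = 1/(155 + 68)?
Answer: 223/367400 ≈ 0.00060697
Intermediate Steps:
B = 1/223 ≈ 0.0044843
P = -3340/223 (P = -15 + 5*(1/223) = -15 + 5/223 = -3340/223 ≈ -14.978)
1/(P*(-110) + 0²) = 1/(-3340/223*(-110) + 0²) = 1/(367400/223 + 0) = 1/(367400/223) = 223/367400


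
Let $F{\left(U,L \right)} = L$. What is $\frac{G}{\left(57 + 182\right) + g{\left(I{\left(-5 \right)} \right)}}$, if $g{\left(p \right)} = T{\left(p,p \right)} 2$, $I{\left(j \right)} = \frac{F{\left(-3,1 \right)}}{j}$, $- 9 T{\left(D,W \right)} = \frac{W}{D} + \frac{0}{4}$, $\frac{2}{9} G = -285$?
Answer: $- \frac{23085}{4298} \approx -5.3711$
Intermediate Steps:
$G = - \frac{2565}{2}$ ($G = \frac{9}{2} \left(-285\right) = - \frac{2565}{2} \approx -1282.5$)
$T{\left(D,W \right)} = - \frac{W}{9 D}$ ($T{\left(D,W \right)} = - \frac{\frac{W}{D} + \frac{0}{4}}{9} = - \frac{\frac{W}{D} + 0 \cdot \frac{1}{4}}{9} = - \frac{\frac{W}{D} + 0}{9} = - \frac{W \frac{1}{D}}{9} = - \frac{W}{9 D}$)
$I{\left(j \right)} = \frac{1}{j}$ ($I{\left(j \right)} = 1 \frac{1}{j} = \frac{1}{j}$)
$g{\left(p \right)} = - \frac{2}{9}$ ($g{\left(p \right)} = - \frac{p}{9 p} 2 = \left(- \frac{1}{9}\right) 2 = - \frac{2}{9}$)
$\frac{G}{\left(57 + 182\right) + g{\left(I{\left(-5 \right)} \right)}} = - \frac{2565}{2 \left(\left(57 + 182\right) - \frac{2}{9}\right)} = - \frac{2565}{2 \left(239 - \frac{2}{9}\right)} = - \frac{2565}{2 \cdot \frac{2149}{9}} = \left(- \frac{2565}{2}\right) \frac{9}{2149} = - \frac{23085}{4298}$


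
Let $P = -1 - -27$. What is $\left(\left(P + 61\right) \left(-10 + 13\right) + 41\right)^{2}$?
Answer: $91204$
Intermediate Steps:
$P = 26$ ($P = -1 + 27 = 26$)
$\left(\left(P + 61\right) \left(-10 + 13\right) + 41\right)^{2} = \left(\left(26 + 61\right) \left(-10 + 13\right) + 41\right)^{2} = \left(87 \cdot 3 + 41\right)^{2} = \left(261 + 41\right)^{2} = 302^{2} = 91204$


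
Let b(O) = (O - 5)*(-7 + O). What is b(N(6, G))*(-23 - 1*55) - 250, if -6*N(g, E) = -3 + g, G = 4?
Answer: -6935/2 ≈ -3467.5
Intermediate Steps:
N(g, E) = ½ - g/6 (N(g, E) = -(-3 + g)/6 = ½ - g/6)
b(O) = (-7 + O)*(-5 + O) (b(O) = (-5 + O)*(-7 + O) = (-7 + O)*(-5 + O))
b(N(6, G))*(-23 - 1*55) - 250 = (35 + (½ - ⅙*6)² - 12*(½ - ⅙*6))*(-23 - 1*55) - 250 = (35 + (½ - 1)² - 12*(½ - 1))*(-23 - 55) - 250 = (35 + (-½)² - 12*(-½))*(-78) - 250 = (35 + ¼ + 6)*(-78) - 250 = (165/4)*(-78) - 250 = -6435/2 - 250 = -6935/2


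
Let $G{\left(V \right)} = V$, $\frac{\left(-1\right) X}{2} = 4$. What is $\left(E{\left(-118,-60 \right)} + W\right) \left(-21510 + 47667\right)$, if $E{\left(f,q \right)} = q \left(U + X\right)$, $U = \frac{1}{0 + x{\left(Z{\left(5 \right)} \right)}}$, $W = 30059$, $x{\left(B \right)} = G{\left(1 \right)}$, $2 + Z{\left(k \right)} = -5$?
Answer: $797239203$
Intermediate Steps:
$X = -8$ ($X = \left(-2\right) 4 = -8$)
$Z{\left(k \right)} = -7$ ($Z{\left(k \right)} = -2 - 5 = -7$)
$x{\left(B \right)} = 1$
$U = 1$ ($U = \frac{1}{0 + 1} = 1^{-1} = 1$)
$E{\left(f,q \right)} = - 7 q$ ($E{\left(f,q \right)} = q \left(1 - 8\right) = q \left(-7\right) = - 7 q$)
$\left(E{\left(-118,-60 \right)} + W\right) \left(-21510 + 47667\right) = \left(\left(-7\right) \left(-60\right) + 30059\right) \left(-21510 + 47667\right) = \left(420 + 30059\right) 26157 = 30479 \cdot 26157 = 797239203$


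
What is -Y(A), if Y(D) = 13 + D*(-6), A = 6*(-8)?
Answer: -301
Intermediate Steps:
A = -48
Y(D) = 13 - 6*D
-Y(A) = -(13 - 6*(-48)) = -(13 + 288) = -1*301 = -301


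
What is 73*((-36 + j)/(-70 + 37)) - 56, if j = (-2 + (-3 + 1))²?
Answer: -388/33 ≈ -11.758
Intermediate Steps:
j = 16 (j = (-2 - 2)² = (-4)² = 16)
73*((-36 + j)/(-70 + 37)) - 56 = 73*((-36 + 16)/(-70 + 37)) - 56 = 73*(-20/(-33)) - 56 = 73*(-20*(-1/33)) - 56 = 73*(20/33) - 56 = 1460/33 - 56 = -388/33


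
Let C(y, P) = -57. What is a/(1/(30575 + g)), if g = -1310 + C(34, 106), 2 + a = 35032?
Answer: 1023156240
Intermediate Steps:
a = 35030 (a = -2 + 35032 = 35030)
g = -1367 (g = -1310 - 57 = -1367)
a/(1/(30575 + g)) = 35030/(1/(30575 - 1367)) = 35030/(1/29208) = 35030*29208 = 1023156240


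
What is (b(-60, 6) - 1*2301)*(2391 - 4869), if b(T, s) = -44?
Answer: 5810910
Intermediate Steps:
(b(-60, 6) - 1*2301)*(2391 - 4869) = (-44 - 1*2301)*(2391 - 4869) = (-44 - 2301)*(-2478) = -2345*(-2478) = 5810910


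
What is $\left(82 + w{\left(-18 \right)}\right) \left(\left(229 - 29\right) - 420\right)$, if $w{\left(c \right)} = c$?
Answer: $-14080$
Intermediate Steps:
$\left(82 + w{\left(-18 \right)}\right) \left(\left(229 - 29\right) - 420\right) = \left(82 - 18\right) \left(\left(229 - 29\right) - 420\right) = 64 \left(200 - 420\right) = 64 \left(-220\right) = -14080$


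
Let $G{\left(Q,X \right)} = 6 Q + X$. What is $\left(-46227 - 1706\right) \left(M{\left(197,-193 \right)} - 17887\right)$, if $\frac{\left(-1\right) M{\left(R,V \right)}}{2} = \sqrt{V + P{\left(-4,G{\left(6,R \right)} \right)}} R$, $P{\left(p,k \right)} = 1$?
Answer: $857377571 + 151084816 i \sqrt{3} \approx 8.5738 \cdot 10^{8} + 2.6169 \cdot 10^{8} i$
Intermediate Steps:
$G{\left(Q,X \right)} = X + 6 Q$
$M{\left(R,V \right)} = - 2 R \sqrt{1 + V}$ ($M{\left(R,V \right)} = - 2 \sqrt{V + 1} R = - 2 \sqrt{1 + V} R = - 2 R \sqrt{1 + V}$)
$\left(-46227 - 1706\right) \left(M{\left(197,-193 \right)} - 17887\right) = \left(-46227 - 1706\right) \left(\left(-2\right) 197 \sqrt{1 - 193} - 17887\right) = - 47933 \left(\left(-2\right) 197 \sqrt{-192} - 17887\right) = - 47933 \left(\left(-2\right) 197 \cdot 8 i \sqrt{3} - 17887\right) = - 47933 \left(- 3152 i \sqrt{3} - 17887\right) = - 47933 \left(-17887 - 3152 i \sqrt{3}\right) = 857377571 + 151084816 i \sqrt{3}$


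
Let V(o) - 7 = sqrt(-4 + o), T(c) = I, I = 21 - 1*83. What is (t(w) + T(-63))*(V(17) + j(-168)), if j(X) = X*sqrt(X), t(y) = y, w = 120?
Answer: 406 + 58*sqrt(13) - 19488*I*sqrt(42) ≈ 615.12 - 1.263e+5*I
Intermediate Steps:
I = -62 (I = 21 - 83 = -62)
T(c) = -62
j(X) = X**(3/2)
V(o) = 7 + sqrt(-4 + o)
(t(w) + T(-63))*(V(17) + j(-168)) = (120 - 62)*((7 + sqrt(-4 + 17)) + (-168)**(3/2)) = 58*((7 + sqrt(13)) - 336*I*sqrt(42)) = 58*(7 + sqrt(13) - 336*I*sqrt(42)) = 406 + 58*sqrt(13) - 19488*I*sqrt(42)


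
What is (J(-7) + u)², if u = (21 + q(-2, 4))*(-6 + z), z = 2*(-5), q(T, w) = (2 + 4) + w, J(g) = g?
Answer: 253009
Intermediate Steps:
q(T, w) = 6 + w
z = -10
u = -496 (u = (21 + (6 + 4))*(-6 - 10) = (21 + 10)*(-16) = 31*(-16) = -496)
(J(-7) + u)² = (-7 - 496)² = (-503)² = 253009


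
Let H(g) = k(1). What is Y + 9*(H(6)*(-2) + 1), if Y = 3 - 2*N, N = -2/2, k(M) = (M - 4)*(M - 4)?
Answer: -148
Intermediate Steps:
k(M) = (-4 + M)**2 (k(M) = (-4 + M)*(-4 + M) = (-4 + M)**2)
H(g) = 9 (H(g) = (-4 + 1)**2 = (-3)**2 = 9)
N = -1 (N = -2*1/2 = -1)
Y = 5 (Y = 3 - 2*(-1) = 3 + 2 = 5)
Y + 9*(H(6)*(-2) + 1) = 5 + 9*(9*(-2) + 1) = 5 + 9*(-18 + 1) = 5 + 9*(-17) = 5 - 153 = -148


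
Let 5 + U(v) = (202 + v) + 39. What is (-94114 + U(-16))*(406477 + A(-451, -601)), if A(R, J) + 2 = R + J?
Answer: -38066787162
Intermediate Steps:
U(v) = 236 + v (U(v) = -5 + ((202 + v) + 39) = -5 + (241 + v) = 236 + v)
A(R, J) = -2 + J + R (A(R, J) = -2 + (R + J) = -2 + (J + R) = -2 + J + R)
(-94114 + U(-16))*(406477 + A(-451, -601)) = (-94114 + (236 - 16))*(406477 + (-2 - 601 - 451)) = (-94114 + 220)*(406477 - 1054) = -93894*405423 = -38066787162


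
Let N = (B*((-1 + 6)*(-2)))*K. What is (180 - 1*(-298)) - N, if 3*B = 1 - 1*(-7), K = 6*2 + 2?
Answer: 2554/3 ≈ 851.33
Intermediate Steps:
K = 14 (K = 12 + 2 = 14)
B = 8/3 (B = (1 - 1*(-7))/3 = (1 + 7)/3 = (⅓)*8 = 8/3 ≈ 2.6667)
N = -1120/3 (N = (8*((-1 + 6)*(-2))/3)*14 = (8*(5*(-2))/3)*14 = ((8/3)*(-10))*14 = -80/3*14 = -1120/3 ≈ -373.33)
(180 - 1*(-298)) - N = (180 - 1*(-298)) - 1*(-1120/3) = (180 + 298) + 1120/3 = 478 + 1120/3 = 2554/3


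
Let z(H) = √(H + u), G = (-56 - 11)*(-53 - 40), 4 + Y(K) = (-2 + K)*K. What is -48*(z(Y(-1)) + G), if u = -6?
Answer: -299088 - 48*I*√7 ≈ -2.9909e+5 - 127.0*I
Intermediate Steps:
Y(K) = -4 + K*(-2 + K) (Y(K) = -4 + (-2 + K)*K = -4 + K*(-2 + K))
G = 6231 (G = -67*(-93) = 6231)
z(H) = √(-6 + H) (z(H) = √(H - 6) = √(-6 + H))
-48*(z(Y(-1)) + G) = -48*(√(-6 + (-4 + (-1)² - 2*(-1))) + 6231) = -48*(√(-6 + (-4 + 1 + 2)) + 6231) = -48*(√(-6 - 1) + 6231) = -48*(√(-7) + 6231) = -48*(I*√7 + 6231) = -48*(6231 + I*√7) = -299088 - 48*I*√7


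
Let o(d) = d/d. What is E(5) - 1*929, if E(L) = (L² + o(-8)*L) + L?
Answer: -894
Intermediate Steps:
o(d) = 1
E(L) = L² + 2*L (E(L) = (L² + 1*L) + L = (L² + L) + L = (L + L²) + L = L² + 2*L)
E(5) - 1*929 = 5*(2 + 5) - 1*929 = 5*7 - 929 = 35 - 929 = -894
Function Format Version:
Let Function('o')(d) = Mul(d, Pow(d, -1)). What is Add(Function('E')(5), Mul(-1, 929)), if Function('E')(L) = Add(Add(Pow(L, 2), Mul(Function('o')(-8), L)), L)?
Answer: -894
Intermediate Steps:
Function('o')(d) = 1
Function('E')(L) = Add(Pow(L, 2), Mul(2, L)) (Function('E')(L) = Add(Add(Pow(L, 2), Mul(1, L)), L) = Add(Add(Pow(L, 2), L), L) = Add(Add(L, Pow(L, 2)), L) = Add(Pow(L, 2), Mul(2, L)))
Add(Function('E')(5), Mul(-1, 929)) = Add(Mul(5, Add(2, 5)), Mul(-1, 929)) = Add(Mul(5, 7), -929) = Add(35, -929) = -894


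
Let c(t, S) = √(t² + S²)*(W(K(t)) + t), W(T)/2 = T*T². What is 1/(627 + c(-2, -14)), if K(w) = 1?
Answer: 1/627 ≈ 0.0015949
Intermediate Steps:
W(T) = 2*T³ (W(T) = 2*(T*T²) = 2*T³)
c(t, S) = √(S² + t²)*(2 + t) (c(t, S) = √(t² + S²)*(2*1³ + t) = √(S² + t²)*(2*1 + t) = √(S² + t²)*(2 + t))
1/(627 + c(-2, -14)) = 1/(627 + √((-14)² + (-2)²)*(2 - 2)) = 1/(627 + √(196 + 4)*0) = 1/(627 + √200*0) = 1/(627 + (10*√2)*0) = 1/(627 + 0) = 1/627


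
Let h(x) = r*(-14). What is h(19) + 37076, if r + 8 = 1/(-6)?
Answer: 111571/3 ≈ 37190.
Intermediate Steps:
r = -49/6 (r = -8 + 1/(-6) = -8 - ⅙ = -49/6 ≈ -8.1667)
h(x) = 343/3 (h(x) = -49/6*(-14) = 343/3)
h(19) + 37076 = 343/3 + 37076 = 111571/3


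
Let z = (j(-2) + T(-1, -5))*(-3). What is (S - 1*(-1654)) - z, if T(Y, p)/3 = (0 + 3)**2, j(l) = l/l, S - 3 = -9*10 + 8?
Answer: 1659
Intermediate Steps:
S = -79 (S = 3 + (-9*10 + 8) = 3 + (-90 + 8) = 3 - 82 = -79)
j(l) = 1
T(Y, p) = 27 (T(Y, p) = 3*(0 + 3)**2 = 3*3**2 = 3*9 = 27)
z = -84 (z = (1 + 27)*(-3) = 28*(-3) = -84)
(S - 1*(-1654)) - z = (-79 - 1*(-1654)) - 1*(-84) = (-79 + 1654) + 84 = 1575 + 84 = 1659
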